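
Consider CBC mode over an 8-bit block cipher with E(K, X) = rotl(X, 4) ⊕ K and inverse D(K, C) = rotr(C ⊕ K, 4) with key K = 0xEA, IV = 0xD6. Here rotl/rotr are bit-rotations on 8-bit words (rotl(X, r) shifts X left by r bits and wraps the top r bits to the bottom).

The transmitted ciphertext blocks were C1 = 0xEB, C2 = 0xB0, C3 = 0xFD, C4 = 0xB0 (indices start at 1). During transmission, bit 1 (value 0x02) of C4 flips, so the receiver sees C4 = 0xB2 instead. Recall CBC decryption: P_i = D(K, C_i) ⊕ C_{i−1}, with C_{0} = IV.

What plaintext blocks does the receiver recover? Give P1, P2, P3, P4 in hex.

Only C4 changed, to 0xB2. In CBC, a change in C_i garbles P_i and flips the same bit in P_{i+1}. Decrypting the received ciphertext:
P1: D(K, 0xEB) = 0x10; 0x10 ⊕ 0xD6 = 0xC6.
P2: D(K, 0xB0) = 0xA5; 0xA5 ⊕ 0xEB = 0x4E.
P3: D(K, 0xFD) = 0x71; 0x71 ⊕ 0xB0 = 0xC1.
P4: D(K, 0xB2) = 0x85; 0x85 ⊕ 0xFD = 0x78.
Blocks that differ from the original plaintext: P4.

P1 = 0xC6, P2 = 0x4E, P3 = 0xC1, P4 = 0x78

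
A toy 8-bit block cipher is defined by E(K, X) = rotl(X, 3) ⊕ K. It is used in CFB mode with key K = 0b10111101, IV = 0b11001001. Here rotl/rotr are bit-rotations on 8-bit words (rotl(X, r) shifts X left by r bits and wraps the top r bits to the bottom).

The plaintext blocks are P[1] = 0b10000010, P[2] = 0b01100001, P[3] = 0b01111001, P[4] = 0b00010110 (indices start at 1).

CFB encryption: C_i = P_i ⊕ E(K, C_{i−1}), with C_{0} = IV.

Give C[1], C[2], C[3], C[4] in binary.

C[1]: E(K, 0b11001001) = 0b11110011; 0b10000010 ⊕ 0b11110011 = 0b01110001.
C[2]: E(K, 0b01110001) = 0b00110110; 0b01100001 ⊕ 0b00110110 = 0b01010111.
C[3]: E(K, 0b01010111) = 0b00000111; 0b01111001 ⊕ 0b00000111 = 0b01111110.
C[4]: E(K, 0b01111110) = 0b01001110; 0b00010110 ⊕ 0b01001110 = 0b01011000.

C[1] = 0b01110001, C[2] = 0b01010111, C[3] = 0b01111110, C[4] = 0b01011000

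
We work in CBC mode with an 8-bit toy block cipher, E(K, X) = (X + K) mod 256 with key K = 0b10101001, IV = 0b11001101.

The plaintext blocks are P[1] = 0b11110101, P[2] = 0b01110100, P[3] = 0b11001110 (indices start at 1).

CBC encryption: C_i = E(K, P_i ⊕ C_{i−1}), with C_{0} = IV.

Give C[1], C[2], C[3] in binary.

C[1]: P[1] ⊕ 0b11001101 = 0b00111000; E(K, 0b00111000) = 0b11100001.
C[2]: P[2] ⊕ 0b11100001 = 0b10010101; E(K, 0b10010101) = 0b00111110.
C[3]: P[3] ⊕ 0b00111110 = 0b11110000; E(K, 0b11110000) = 0b10011001.

C[1] = 0b11100001, C[2] = 0b00111110, C[3] = 0b10011001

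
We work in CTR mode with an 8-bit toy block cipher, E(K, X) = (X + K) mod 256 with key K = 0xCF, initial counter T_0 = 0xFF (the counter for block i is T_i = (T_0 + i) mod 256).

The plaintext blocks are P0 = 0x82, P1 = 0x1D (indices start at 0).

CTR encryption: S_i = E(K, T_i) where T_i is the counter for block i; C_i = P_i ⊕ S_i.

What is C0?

C0: T = 0xFF, S = E(K, T) = 0xCE; 0x82 ⊕ 0xCE = 0x4C.

C0 = 0x4C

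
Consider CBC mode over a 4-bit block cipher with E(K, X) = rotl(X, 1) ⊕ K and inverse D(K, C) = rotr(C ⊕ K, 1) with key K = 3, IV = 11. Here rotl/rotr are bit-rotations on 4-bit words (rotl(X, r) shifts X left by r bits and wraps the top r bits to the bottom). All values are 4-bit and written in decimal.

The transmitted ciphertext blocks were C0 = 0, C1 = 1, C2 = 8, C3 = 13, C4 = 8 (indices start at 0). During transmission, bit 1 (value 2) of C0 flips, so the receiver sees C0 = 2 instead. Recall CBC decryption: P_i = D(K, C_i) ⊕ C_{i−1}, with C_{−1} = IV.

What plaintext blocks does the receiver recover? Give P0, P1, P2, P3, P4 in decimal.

P0 = 3, P1 = 3, P2 = 12, P3 = 15, P4 = 0

Only C0 changed, to 2. In CBC, a change in C_i garbles P_i and flips the same bit in P_{i+1}. Decrypting the received ciphertext:
P0: D(K, 2) = 8; 8 ⊕ 11 = 3.
P1: D(K, 1) = 1; 1 ⊕ 2 = 3.
P2: D(K, 8) = 13; 13 ⊕ 1 = 12.
P3: D(K, 13) = 7; 7 ⊕ 8 = 15.
P4: D(K, 8) = 13; 13 ⊕ 13 = 0.
Blocks that differ from the original plaintext: P0, P1.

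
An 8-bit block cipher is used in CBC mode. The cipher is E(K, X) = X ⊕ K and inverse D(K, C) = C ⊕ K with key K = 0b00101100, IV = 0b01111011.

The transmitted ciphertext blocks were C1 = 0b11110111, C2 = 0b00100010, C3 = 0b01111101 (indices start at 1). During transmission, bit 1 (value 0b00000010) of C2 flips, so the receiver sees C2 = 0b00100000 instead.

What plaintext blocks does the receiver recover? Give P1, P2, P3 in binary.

P1 = 0b10100000, P2 = 0b11111011, P3 = 0b01110001

CBC decryption: P_i = D(K, C_i) ⊕ C_{i−1}, with C_{0} = IV.
Only C2 changed, to 0b00100000. In CBC, a change in C_i garbles P_i and flips the same bit in P_{i+1}. Decrypting the received ciphertext:
P1: D(K, 0b11110111) = 0b11011011; 0b11011011 ⊕ 0b01111011 = 0b10100000.
P2: D(K, 0b00100000) = 0b00001100; 0b00001100 ⊕ 0b11110111 = 0b11111011.
P3: D(K, 0b01111101) = 0b01010001; 0b01010001 ⊕ 0b00100000 = 0b01110001.
Blocks that differ from the original plaintext: P2, P3.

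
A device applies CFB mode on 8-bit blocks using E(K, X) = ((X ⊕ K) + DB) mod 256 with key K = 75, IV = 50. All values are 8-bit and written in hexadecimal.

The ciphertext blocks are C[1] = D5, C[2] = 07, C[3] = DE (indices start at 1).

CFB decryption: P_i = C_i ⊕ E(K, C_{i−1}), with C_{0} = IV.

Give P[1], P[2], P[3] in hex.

P[1] = D5, P[2] = 7C, P[3] = 93

P[1]: E(K, 50) = 00; D5 ⊕ 00 = D5.
P[2]: E(K, D5) = 7B; 07 ⊕ 7B = 7C.
P[3]: E(K, 07) = 4D; DE ⊕ 4D = 93.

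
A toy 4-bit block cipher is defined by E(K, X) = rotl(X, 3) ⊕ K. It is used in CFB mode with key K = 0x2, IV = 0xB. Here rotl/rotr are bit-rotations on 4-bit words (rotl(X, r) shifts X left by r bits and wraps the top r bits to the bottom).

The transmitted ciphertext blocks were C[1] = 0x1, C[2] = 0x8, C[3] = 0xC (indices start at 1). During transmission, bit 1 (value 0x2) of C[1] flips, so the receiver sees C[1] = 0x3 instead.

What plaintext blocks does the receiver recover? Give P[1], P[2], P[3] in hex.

P[1] = 0xC, P[2] = 0x3, P[3] = 0xA

CFB decryption: P_i = C_i ⊕ E(K, C_{i−1}), with C_{0} = IV.
Only C[1] changed, to 0x3. In CFB, a change in C_i flips the same bit in P_i and garbles P_{i+1}. Decrypting the received ciphertext:
P[1]: E(K, 0xB) = 0xF; 0x3 ⊕ 0xF = 0xC.
P[2]: E(K, 0x3) = 0xB; 0x8 ⊕ 0xB = 0x3.
P[3]: E(K, 0x8) = 0x6; 0xC ⊕ 0x6 = 0xA.
Blocks that differ from the original plaintext: P[1], P[2].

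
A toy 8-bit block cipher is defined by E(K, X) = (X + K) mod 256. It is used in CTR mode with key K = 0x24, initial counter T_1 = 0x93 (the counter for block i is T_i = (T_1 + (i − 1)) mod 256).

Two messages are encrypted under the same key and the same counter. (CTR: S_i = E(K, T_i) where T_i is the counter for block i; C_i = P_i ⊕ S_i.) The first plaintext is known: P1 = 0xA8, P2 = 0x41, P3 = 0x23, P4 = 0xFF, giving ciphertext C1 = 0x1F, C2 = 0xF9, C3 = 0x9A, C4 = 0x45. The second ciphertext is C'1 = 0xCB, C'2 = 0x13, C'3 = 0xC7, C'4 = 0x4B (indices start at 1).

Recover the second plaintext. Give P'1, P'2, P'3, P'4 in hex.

P'1 = 0x7C, P'2 = 0xAB, P'3 = 0x7E, P'4 = 0xF1

In CTR with a reused counter, both messages share the same keystream S_i, so C_i ⊕ C'_i = P_i ⊕ P'_i and thus P'_i = P_i ⊕ C_i ⊕ C'_i.
P'1: 0xA8 ⊕ 0x1F ⊕ 0xCB = 0x7C.
P'2: 0x41 ⊕ 0xF9 ⊕ 0x13 = 0xAB.
P'3: 0x23 ⊕ 0x9A ⊕ 0xC7 = 0x7E.
P'4: 0xFF ⊕ 0x45 ⊕ 0x4B = 0xF1.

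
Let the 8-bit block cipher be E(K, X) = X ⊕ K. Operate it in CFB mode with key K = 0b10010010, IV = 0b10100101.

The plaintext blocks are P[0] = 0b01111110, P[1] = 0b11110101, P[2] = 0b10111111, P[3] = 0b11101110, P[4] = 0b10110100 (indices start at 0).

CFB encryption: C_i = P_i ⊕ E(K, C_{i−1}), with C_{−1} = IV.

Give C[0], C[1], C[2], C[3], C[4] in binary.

C[0] = 0b01001001, C[1] = 0b00101110, C[2] = 0b00000011, C[3] = 0b01111111, C[4] = 0b01011001

C[0]: E(K, 0b10100101) = 0b00110111; 0b01111110 ⊕ 0b00110111 = 0b01001001.
C[1]: E(K, 0b01001001) = 0b11011011; 0b11110101 ⊕ 0b11011011 = 0b00101110.
C[2]: E(K, 0b00101110) = 0b10111100; 0b10111111 ⊕ 0b10111100 = 0b00000011.
C[3]: E(K, 0b00000011) = 0b10010001; 0b11101110 ⊕ 0b10010001 = 0b01111111.
C[4]: E(K, 0b01111111) = 0b11101101; 0b10110100 ⊕ 0b11101101 = 0b01011001.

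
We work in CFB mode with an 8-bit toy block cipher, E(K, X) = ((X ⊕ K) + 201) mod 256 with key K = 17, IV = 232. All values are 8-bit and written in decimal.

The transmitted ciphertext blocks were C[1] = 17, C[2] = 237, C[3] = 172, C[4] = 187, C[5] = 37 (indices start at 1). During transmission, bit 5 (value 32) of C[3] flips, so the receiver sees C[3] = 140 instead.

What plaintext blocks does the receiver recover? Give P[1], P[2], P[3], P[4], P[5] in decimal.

CFB decryption: P_i = C_i ⊕ E(K, C_{i−1}), with C_{0} = IV.
Only C[3] changed, to 140. In CFB, a change in C_i flips the same bit in P_i and garbles P_{i+1}. Decrypting the received ciphertext:
P[1]: E(K, 232) = 194; 17 ⊕ 194 = 211.
P[2]: E(K, 17) = 201; 237 ⊕ 201 = 36.
P[3]: E(K, 237) = 197; 140 ⊕ 197 = 73.
P[4]: E(K, 140) = 102; 187 ⊕ 102 = 221.
P[5]: E(K, 187) = 115; 37 ⊕ 115 = 86.
Blocks that differ from the original plaintext: P[3], P[4].

P[1] = 211, P[2] = 36, P[3] = 73, P[4] = 221, P[5] = 86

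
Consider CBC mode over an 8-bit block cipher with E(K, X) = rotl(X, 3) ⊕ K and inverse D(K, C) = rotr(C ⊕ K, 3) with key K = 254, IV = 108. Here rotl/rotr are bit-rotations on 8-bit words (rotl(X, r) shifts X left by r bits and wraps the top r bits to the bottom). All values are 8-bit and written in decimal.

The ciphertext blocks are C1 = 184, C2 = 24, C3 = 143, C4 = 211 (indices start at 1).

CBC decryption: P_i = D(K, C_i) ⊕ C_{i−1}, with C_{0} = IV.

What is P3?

P3 = 54

P3: D(K, 143) = 46; 46 ⊕ 24 = 54.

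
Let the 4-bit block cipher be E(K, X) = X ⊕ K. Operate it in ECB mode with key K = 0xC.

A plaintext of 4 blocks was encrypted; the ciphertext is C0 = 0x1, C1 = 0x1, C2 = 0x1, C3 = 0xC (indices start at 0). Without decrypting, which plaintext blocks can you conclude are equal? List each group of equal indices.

P0 = P1 = P2

ECB encrypts each block independently with the same key, so equal ciphertext blocks imply equal plaintext blocks.
C0 = C1 = C2 = 0x1, so P0 = P1 = P2.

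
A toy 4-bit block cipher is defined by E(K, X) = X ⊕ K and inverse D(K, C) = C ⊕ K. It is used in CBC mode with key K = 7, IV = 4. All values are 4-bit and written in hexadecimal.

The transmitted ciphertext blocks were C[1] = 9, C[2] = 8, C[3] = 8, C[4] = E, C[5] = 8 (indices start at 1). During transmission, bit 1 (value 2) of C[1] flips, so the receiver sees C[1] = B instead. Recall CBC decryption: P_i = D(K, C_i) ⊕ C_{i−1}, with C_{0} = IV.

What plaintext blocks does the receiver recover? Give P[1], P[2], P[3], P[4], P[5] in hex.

Only C[1] changed, to B. In CBC, a change in C_i garbles P_i and flips the same bit in P_{i+1}. Decrypting the received ciphertext:
P[1]: D(K, B) = C; C ⊕ 4 = 8.
P[2]: D(K, 8) = F; F ⊕ B = 4.
P[3]: D(K, 8) = F; F ⊕ 8 = 7.
P[4]: D(K, E) = 9; 9 ⊕ 8 = 1.
P[5]: D(K, 8) = F; F ⊕ E = 1.
Blocks that differ from the original plaintext: P[1], P[2].

P[1] = 8, P[2] = 4, P[3] = 7, P[4] = 1, P[5] = 1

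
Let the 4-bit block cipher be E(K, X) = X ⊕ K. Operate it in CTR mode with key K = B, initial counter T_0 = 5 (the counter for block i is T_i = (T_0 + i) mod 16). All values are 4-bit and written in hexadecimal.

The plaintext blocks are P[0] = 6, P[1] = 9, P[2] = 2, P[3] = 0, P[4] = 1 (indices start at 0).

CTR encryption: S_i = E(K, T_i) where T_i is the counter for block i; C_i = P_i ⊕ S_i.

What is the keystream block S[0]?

C[0]: T = 5, S = E(K, T) = E; 6 ⊕ E = 8.
So S[0] = E.

E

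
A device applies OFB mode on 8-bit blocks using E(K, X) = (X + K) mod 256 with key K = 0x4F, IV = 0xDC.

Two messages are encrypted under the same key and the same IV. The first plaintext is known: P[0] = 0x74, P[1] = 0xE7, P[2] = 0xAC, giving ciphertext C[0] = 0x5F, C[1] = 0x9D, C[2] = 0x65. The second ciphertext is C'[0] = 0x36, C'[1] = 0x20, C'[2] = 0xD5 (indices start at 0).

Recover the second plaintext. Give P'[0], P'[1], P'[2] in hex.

In OFB with a reused IV, both messages share the same keystream S_i, so C_i ⊕ C'_i = P_i ⊕ P'_i and thus P'_i = P_i ⊕ C_i ⊕ C'_i.
P'[0]: 0x74 ⊕ 0x5F ⊕ 0x36 = 0x1D.
P'[1]: 0xE7 ⊕ 0x9D ⊕ 0x20 = 0x5A.
P'[2]: 0xAC ⊕ 0x65 ⊕ 0xD5 = 0x1C.

P'[0] = 0x1D, P'[1] = 0x5A, P'[2] = 0x1C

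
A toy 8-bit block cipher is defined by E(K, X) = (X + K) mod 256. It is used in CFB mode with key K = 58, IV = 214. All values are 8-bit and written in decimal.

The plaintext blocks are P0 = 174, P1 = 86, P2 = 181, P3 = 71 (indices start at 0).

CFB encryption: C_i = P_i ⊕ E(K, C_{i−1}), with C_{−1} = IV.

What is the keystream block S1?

C0: E(K, 214) = 16; 174 ⊕ 16 = 190.
C1: E(K, 190) = 248; 86 ⊕ 248 = 174.
So S1 = 248.

248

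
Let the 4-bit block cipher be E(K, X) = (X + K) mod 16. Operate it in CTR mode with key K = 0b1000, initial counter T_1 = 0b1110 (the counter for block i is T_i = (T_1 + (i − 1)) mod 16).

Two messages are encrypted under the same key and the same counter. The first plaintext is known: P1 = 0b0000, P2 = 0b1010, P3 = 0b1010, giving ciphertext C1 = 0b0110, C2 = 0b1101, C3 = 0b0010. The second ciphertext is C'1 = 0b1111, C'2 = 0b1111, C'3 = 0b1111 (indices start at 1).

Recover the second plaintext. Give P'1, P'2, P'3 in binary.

P'1 = 0b1001, P'2 = 0b1000, P'3 = 0b0111

In CTR with a reused counter, both messages share the same keystream S_i, so C_i ⊕ C'_i = P_i ⊕ P'_i and thus P'_i = P_i ⊕ C_i ⊕ C'_i.
P'1: 0b0000 ⊕ 0b0110 ⊕ 0b1111 = 0b1001.
P'2: 0b1010 ⊕ 0b1101 ⊕ 0b1111 = 0b1000.
P'3: 0b1010 ⊕ 0b0010 ⊕ 0b1111 = 0b0111.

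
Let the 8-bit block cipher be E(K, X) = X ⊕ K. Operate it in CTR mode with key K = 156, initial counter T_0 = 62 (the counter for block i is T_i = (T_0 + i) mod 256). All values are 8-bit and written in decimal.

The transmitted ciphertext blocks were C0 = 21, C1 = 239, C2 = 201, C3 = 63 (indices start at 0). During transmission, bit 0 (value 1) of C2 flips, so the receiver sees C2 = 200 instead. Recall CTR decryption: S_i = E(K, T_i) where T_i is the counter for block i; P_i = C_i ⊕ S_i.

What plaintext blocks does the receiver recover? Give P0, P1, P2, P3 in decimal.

P0 = 183, P1 = 76, P2 = 20, P3 = 226

Only C2 changed, to 200. In CTR, a change in C_i flips the same bit in P_i only; the keystream is unaffected. Decrypting the received ciphertext:
P0: T = 62, S = E(K, T) = 162; 21 ⊕ 162 = 183.
P1: T = 63, S = E(K, T) = 163; 239 ⊕ 163 = 76.
P2: T = 64, S = E(K, T) = 220; 200 ⊕ 220 = 20.
P3: T = 65, S = E(K, T) = 221; 63 ⊕ 221 = 226.
Blocks that differ from the original plaintext: P2.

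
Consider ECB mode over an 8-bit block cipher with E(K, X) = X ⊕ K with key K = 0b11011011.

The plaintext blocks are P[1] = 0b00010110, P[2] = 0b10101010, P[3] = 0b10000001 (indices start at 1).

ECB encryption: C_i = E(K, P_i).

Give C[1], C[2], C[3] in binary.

C[1]: E(K, 0b00010110) = 0b11001101.
C[2]: E(K, 0b10101010) = 0b01110001.
C[3]: E(K, 0b10000001) = 0b01011010.

C[1] = 0b11001101, C[2] = 0b01110001, C[3] = 0b01011010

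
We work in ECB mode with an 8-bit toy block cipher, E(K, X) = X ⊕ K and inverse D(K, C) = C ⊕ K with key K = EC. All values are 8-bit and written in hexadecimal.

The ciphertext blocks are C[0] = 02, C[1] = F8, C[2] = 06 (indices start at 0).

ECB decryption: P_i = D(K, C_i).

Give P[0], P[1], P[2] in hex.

P[0]: D(K, 02) = EE.
P[1]: D(K, F8) = 14.
P[2]: D(K, 06) = EA.

P[0] = EE, P[1] = 14, P[2] = EA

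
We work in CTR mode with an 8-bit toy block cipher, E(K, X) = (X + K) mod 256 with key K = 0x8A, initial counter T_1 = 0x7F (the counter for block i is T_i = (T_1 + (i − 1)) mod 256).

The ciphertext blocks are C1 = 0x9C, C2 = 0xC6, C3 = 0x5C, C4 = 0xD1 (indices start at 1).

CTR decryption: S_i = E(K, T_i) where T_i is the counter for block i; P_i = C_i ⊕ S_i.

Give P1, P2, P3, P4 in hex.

P1: T = 0x7F, S = E(K, T) = 0x09; 0x9C ⊕ 0x09 = 0x95.
P2: T = 0x80, S = E(K, T) = 0x0A; 0xC6 ⊕ 0x0A = 0xCC.
P3: T = 0x81, S = E(K, T) = 0x0B; 0x5C ⊕ 0x0B = 0x57.
P4: T = 0x82, S = E(K, T) = 0x0C; 0xD1 ⊕ 0x0C = 0xDD.

P1 = 0x95, P2 = 0xCC, P3 = 0x57, P4 = 0xDD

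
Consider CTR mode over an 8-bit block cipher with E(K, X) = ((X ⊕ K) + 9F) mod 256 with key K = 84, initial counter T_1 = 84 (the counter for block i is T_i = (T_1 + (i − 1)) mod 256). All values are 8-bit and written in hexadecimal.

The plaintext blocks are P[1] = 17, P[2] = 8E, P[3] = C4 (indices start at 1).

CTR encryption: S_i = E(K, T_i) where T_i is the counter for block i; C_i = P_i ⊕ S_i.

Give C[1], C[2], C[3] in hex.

C[1] = 88, C[2] = 2E, C[3] = 65

C[1]: T = 84, S = E(K, T) = 9F; 17 ⊕ 9F = 88.
C[2]: T = 85, S = E(K, T) = A0; 8E ⊕ A0 = 2E.
C[3]: T = 86, S = E(K, T) = A1; C4 ⊕ A1 = 65.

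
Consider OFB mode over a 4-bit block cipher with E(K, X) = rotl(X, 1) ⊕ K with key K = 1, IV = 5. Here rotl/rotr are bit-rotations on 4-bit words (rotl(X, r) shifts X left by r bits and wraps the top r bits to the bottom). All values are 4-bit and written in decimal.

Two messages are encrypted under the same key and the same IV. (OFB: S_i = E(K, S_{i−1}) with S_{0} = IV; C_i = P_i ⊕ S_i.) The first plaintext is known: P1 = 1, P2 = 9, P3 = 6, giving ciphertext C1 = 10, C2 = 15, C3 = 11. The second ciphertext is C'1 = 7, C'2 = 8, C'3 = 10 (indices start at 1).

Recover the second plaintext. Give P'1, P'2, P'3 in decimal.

In OFB with a reused IV, both messages share the same keystream S_i, so C_i ⊕ C'_i = P_i ⊕ P'_i and thus P'_i = P_i ⊕ C_i ⊕ C'_i.
P'1: 1 ⊕ 10 ⊕ 7 = 12.
P'2: 9 ⊕ 15 ⊕ 8 = 14.
P'3: 6 ⊕ 11 ⊕ 10 = 7.

P'1 = 12, P'2 = 14, P'3 = 7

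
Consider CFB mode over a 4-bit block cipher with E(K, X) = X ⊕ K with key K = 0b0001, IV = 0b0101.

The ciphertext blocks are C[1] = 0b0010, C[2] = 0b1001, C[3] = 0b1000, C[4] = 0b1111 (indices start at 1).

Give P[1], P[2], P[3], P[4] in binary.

CFB decryption: P_i = C_i ⊕ E(K, C_{i−1}), with C_{0} = IV.
P[1]: E(K, 0b0101) = 0b0100; 0b0010 ⊕ 0b0100 = 0b0110.
P[2]: E(K, 0b0010) = 0b0011; 0b1001 ⊕ 0b0011 = 0b1010.
P[3]: E(K, 0b1001) = 0b1000; 0b1000 ⊕ 0b1000 = 0b0000.
P[4]: E(K, 0b1000) = 0b1001; 0b1111 ⊕ 0b1001 = 0b0110.

P[1] = 0b0110, P[2] = 0b1010, P[3] = 0b0000, P[4] = 0b0110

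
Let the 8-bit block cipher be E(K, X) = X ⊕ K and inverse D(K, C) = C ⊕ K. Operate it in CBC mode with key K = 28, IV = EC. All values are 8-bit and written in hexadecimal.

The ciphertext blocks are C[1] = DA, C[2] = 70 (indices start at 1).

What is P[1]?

P[1] = 1E

CBC decryption: P_i = D(K, C_i) ⊕ C_{i−1}, with C_{0} = IV.
P[1]: D(K, DA) = F2; F2 ⊕ EC = 1E.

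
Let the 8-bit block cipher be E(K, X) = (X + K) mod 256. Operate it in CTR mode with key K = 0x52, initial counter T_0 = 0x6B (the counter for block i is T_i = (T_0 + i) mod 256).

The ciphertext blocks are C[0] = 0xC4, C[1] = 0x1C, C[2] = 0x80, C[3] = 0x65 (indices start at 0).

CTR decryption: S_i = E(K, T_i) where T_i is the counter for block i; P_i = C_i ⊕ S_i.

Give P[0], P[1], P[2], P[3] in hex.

P[0] = 0x79, P[1] = 0xA2, P[2] = 0x3F, P[3] = 0xA5

P[0]: T = 0x6B, S = E(K, T) = 0xBD; 0xC4 ⊕ 0xBD = 0x79.
P[1]: T = 0x6C, S = E(K, T) = 0xBE; 0x1C ⊕ 0xBE = 0xA2.
P[2]: T = 0x6D, S = E(K, T) = 0xBF; 0x80 ⊕ 0xBF = 0x3F.
P[3]: T = 0x6E, S = E(K, T) = 0xC0; 0x65 ⊕ 0xC0 = 0xA5.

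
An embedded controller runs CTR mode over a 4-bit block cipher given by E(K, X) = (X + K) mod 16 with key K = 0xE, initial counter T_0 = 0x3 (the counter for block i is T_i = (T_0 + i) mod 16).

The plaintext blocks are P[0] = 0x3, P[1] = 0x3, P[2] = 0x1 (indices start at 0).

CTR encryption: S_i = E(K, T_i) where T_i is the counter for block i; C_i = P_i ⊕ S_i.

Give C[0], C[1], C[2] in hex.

C[0] = 0x2, C[1] = 0x1, C[2] = 0x2

C[0]: T = 0x3, S = E(K, T) = 0x1; 0x3 ⊕ 0x1 = 0x2.
C[1]: T = 0x4, S = E(K, T) = 0x2; 0x3 ⊕ 0x2 = 0x1.
C[2]: T = 0x5, S = E(K, T) = 0x3; 0x1 ⊕ 0x3 = 0x2.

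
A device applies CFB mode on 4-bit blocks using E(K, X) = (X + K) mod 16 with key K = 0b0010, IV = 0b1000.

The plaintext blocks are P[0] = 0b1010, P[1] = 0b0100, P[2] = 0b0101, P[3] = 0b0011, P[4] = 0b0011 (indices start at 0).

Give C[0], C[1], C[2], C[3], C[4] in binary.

CFB encryption: C_i = P_i ⊕ E(K, C_{i−1}), with C_{−1} = IV.
C[0]: E(K, 0b1000) = 0b1010; 0b1010 ⊕ 0b1010 = 0b0000.
C[1]: E(K, 0b0000) = 0b0010; 0b0100 ⊕ 0b0010 = 0b0110.
C[2]: E(K, 0b0110) = 0b1000; 0b0101 ⊕ 0b1000 = 0b1101.
C[3]: E(K, 0b1101) = 0b1111; 0b0011 ⊕ 0b1111 = 0b1100.
C[4]: E(K, 0b1100) = 0b1110; 0b0011 ⊕ 0b1110 = 0b1101.

C[0] = 0b0000, C[1] = 0b0110, C[2] = 0b1101, C[3] = 0b1100, C[4] = 0b1101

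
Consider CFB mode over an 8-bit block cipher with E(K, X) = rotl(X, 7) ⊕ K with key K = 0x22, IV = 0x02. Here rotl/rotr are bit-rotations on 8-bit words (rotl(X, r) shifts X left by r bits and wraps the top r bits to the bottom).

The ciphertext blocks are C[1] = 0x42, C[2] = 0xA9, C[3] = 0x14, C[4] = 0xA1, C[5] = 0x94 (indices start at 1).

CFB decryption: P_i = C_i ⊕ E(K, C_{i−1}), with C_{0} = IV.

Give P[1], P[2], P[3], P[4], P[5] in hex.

P[1]: E(K, 0x02) = 0x23; 0x42 ⊕ 0x23 = 0x61.
P[2]: E(K, 0x42) = 0x03; 0xA9 ⊕ 0x03 = 0xAA.
P[3]: E(K, 0xA9) = 0xF6; 0x14 ⊕ 0xF6 = 0xE2.
P[4]: E(K, 0x14) = 0x28; 0xA1 ⊕ 0x28 = 0x89.
P[5]: E(K, 0xA1) = 0xF2; 0x94 ⊕ 0xF2 = 0x66.

P[1] = 0x61, P[2] = 0xAA, P[3] = 0xE2, P[4] = 0x89, P[5] = 0x66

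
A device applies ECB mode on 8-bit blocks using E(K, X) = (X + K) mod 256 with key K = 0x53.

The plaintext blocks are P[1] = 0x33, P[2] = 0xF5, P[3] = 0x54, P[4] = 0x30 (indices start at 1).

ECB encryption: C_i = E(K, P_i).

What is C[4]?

C[4] = 0x83

C[4]: E(K, 0x30) = 0x83.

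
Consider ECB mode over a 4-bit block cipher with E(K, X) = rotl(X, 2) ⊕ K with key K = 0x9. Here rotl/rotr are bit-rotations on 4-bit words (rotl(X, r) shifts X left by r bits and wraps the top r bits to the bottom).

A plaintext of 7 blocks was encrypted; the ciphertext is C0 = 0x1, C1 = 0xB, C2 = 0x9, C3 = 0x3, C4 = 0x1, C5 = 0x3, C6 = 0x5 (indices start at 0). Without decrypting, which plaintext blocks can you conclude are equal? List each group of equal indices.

P0 = P4; P3 = P5

ECB encrypts each block independently with the same key, so equal ciphertext blocks imply equal plaintext blocks.
C0 = C4 = 0x1, so P0 = P4.
C3 = C5 = 0x3, so P3 = P5.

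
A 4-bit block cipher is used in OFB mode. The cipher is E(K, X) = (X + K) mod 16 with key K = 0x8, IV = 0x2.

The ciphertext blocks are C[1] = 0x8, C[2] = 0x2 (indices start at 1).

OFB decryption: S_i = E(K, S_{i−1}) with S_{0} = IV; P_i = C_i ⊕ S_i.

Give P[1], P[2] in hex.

P[1] = 0x2, P[2] = 0x0

P[1]: S = E(K, 0x2) = 0xA; 0x8 ⊕ 0xA = 0x2.
P[2]: S = E(K, 0xA) = 0x2; 0x2 ⊕ 0x2 = 0x0.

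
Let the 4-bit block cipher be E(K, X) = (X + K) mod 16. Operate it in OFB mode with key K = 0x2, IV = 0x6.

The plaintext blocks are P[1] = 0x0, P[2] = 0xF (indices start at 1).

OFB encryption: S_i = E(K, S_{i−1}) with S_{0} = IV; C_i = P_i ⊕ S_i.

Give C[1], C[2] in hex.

C[1]: S = E(K, 0x6) = 0x8; 0x0 ⊕ 0x8 = 0x8.
C[2]: S = E(K, 0x8) = 0xA; 0xF ⊕ 0xA = 0x5.

C[1] = 0x8, C[2] = 0x5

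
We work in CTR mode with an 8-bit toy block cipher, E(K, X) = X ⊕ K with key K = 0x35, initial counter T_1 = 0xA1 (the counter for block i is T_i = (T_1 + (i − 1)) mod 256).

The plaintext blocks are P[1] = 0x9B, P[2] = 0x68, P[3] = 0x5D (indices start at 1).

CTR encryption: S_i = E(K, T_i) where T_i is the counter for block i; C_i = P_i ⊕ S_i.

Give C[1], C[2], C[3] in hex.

C[1]: T = 0xA1, S = E(K, T) = 0x94; 0x9B ⊕ 0x94 = 0x0F.
C[2]: T = 0xA2, S = E(K, T) = 0x97; 0x68 ⊕ 0x97 = 0xFF.
C[3]: T = 0xA3, S = E(K, T) = 0x96; 0x5D ⊕ 0x96 = 0xCB.

C[1] = 0x0F, C[2] = 0xFF, C[3] = 0xCB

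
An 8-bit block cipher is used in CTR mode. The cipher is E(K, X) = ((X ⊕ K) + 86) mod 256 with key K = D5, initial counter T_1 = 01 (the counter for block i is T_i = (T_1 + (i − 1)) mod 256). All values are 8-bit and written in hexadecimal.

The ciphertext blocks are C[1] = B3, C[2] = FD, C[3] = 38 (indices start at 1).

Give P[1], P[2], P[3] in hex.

CTR decryption: S_i = E(K, T_i) where T_i is the counter for block i; P_i = C_i ⊕ S_i.
P[1]: T = 01, S = E(K, T) = 5A; B3 ⊕ 5A = E9.
P[2]: T = 02, S = E(K, T) = 5D; FD ⊕ 5D = A0.
P[3]: T = 03, S = E(K, T) = 5C; 38 ⊕ 5C = 64.

P[1] = E9, P[2] = A0, P[3] = 64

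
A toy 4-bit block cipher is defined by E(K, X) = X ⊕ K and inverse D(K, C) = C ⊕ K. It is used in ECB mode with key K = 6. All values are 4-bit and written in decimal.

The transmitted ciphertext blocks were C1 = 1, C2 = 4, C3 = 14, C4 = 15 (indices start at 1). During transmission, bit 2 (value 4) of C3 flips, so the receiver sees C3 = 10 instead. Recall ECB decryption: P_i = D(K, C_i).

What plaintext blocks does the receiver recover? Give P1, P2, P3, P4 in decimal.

P1 = 7, P2 = 2, P3 = 12, P4 = 9

Only C3 changed, to 10. In ECB, a change in C_i affects only P_i. Decrypting the received ciphertext:
P1: D(K, 1) = 7.
P2: D(K, 4) = 2.
P3: D(K, 10) = 12.
P4: D(K, 15) = 9.
Blocks that differ from the original plaintext: P3.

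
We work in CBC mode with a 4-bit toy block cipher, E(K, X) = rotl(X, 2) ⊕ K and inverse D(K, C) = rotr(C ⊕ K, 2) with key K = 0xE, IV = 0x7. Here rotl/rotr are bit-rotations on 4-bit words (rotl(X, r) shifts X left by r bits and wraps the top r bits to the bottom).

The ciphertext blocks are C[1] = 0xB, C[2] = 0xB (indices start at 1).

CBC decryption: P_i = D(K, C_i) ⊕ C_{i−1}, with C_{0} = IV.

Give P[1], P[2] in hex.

P[1]: D(K, 0xB) = 0x5; 0x5 ⊕ 0x7 = 0x2.
P[2]: D(K, 0xB) = 0x5; 0x5 ⊕ 0xB = 0xE.

P[1] = 0x2, P[2] = 0xE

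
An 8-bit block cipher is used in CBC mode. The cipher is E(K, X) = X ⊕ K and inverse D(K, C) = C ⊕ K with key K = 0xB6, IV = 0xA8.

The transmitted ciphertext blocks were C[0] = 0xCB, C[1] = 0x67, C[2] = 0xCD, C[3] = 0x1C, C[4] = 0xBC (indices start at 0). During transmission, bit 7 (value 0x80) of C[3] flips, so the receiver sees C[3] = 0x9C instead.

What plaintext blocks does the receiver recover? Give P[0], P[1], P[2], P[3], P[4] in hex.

CBC decryption: P_i = D(K, C_i) ⊕ C_{i−1}, with C_{−1} = IV.
Only C[3] changed, to 0x9C. In CBC, a change in C_i garbles P_i and flips the same bit in P_{i+1}. Decrypting the received ciphertext:
P[0]: D(K, 0xCB) = 0x7D; 0x7D ⊕ 0xA8 = 0xD5.
P[1]: D(K, 0x67) = 0xD1; 0xD1 ⊕ 0xCB = 0x1A.
P[2]: D(K, 0xCD) = 0x7B; 0x7B ⊕ 0x67 = 0x1C.
P[3]: D(K, 0x9C) = 0x2A; 0x2A ⊕ 0xCD = 0xE7.
P[4]: D(K, 0xBC) = 0x0A; 0x0A ⊕ 0x9C = 0x96.
Blocks that differ from the original plaintext: P[3], P[4].

P[0] = 0xD5, P[1] = 0x1A, P[2] = 0x1C, P[3] = 0xE7, P[4] = 0x96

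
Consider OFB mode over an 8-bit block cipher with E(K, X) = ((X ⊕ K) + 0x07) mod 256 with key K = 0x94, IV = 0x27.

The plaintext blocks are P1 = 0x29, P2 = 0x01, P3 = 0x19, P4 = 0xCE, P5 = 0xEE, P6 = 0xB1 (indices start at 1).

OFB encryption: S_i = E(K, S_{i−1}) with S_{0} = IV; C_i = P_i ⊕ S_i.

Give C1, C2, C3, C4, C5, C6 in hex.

C1 = 0x93, C2 = 0x34, C3 = 0xB1, C4 = 0x8D, C5 = 0x30, C6 = 0xE0

C1: S = E(K, 0x27) = 0xBA; 0x29 ⊕ 0xBA = 0x93.
C2: S = E(K, 0xBA) = 0x35; 0x01 ⊕ 0x35 = 0x34.
C3: S = E(K, 0x35) = 0xA8; 0x19 ⊕ 0xA8 = 0xB1.
C4: S = E(K, 0xA8) = 0x43; 0xCE ⊕ 0x43 = 0x8D.
C5: S = E(K, 0x43) = 0xDE; 0xEE ⊕ 0xDE = 0x30.
C6: S = E(K, 0xDE) = 0x51; 0xB1 ⊕ 0x51 = 0xE0.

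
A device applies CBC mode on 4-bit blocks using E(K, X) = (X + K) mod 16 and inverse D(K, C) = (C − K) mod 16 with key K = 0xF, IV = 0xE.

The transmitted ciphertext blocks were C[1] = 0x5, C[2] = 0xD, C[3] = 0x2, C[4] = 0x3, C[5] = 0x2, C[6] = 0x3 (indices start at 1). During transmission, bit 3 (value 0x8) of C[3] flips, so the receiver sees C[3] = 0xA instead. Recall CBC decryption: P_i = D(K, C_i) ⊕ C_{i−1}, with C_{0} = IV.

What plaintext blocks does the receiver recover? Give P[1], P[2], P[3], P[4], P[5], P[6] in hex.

Only C[3] changed, to 0xA. In CBC, a change in C_i garbles P_i and flips the same bit in P_{i+1}. Decrypting the received ciphertext:
P[1]: D(K, 0x5) = 0x6; 0x6 ⊕ 0xE = 0x8.
P[2]: D(K, 0xD) = 0xE; 0xE ⊕ 0x5 = 0xB.
P[3]: D(K, 0xA) = 0xB; 0xB ⊕ 0xD = 0x6.
P[4]: D(K, 0x3) = 0x4; 0x4 ⊕ 0xA = 0xE.
P[5]: D(K, 0x2) = 0x3; 0x3 ⊕ 0x3 = 0x0.
P[6]: D(K, 0x3) = 0x4; 0x4 ⊕ 0x2 = 0x6.
Blocks that differ from the original plaintext: P[3], P[4].

P[1] = 0x8, P[2] = 0xB, P[3] = 0x6, P[4] = 0xE, P[5] = 0x0, P[6] = 0x6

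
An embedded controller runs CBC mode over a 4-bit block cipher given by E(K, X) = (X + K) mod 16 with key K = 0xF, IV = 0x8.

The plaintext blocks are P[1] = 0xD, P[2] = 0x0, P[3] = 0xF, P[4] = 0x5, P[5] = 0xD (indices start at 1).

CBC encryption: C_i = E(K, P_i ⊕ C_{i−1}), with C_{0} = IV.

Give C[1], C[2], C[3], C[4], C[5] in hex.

C[1] = 0x4, C[2] = 0x3, C[3] = 0xB, C[4] = 0xD, C[5] = 0xF

C[1]: P[1] ⊕ 0x8 = 0x5; E(K, 0x5) = 0x4.
C[2]: P[2] ⊕ 0x4 = 0x4; E(K, 0x4) = 0x3.
C[3]: P[3] ⊕ 0x3 = 0xC; E(K, 0xC) = 0xB.
C[4]: P[4] ⊕ 0xB = 0xE; E(K, 0xE) = 0xD.
C[5]: P[5] ⊕ 0xD = 0x0; E(K, 0x0) = 0xF.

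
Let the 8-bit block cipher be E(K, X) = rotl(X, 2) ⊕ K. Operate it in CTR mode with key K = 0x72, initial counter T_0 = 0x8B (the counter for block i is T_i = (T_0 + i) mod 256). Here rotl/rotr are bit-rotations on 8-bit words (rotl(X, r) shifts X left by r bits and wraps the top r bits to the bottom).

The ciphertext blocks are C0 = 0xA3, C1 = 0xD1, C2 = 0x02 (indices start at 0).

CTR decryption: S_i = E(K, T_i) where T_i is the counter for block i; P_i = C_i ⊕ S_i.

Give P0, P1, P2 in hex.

P0 = 0xFF, P1 = 0x91, P2 = 0x46

P0: T = 0x8B, S = E(K, T) = 0x5C; 0xA3 ⊕ 0x5C = 0xFF.
P1: T = 0x8C, S = E(K, T) = 0x40; 0xD1 ⊕ 0x40 = 0x91.
P2: T = 0x8D, S = E(K, T) = 0x44; 0x02 ⊕ 0x44 = 0x46.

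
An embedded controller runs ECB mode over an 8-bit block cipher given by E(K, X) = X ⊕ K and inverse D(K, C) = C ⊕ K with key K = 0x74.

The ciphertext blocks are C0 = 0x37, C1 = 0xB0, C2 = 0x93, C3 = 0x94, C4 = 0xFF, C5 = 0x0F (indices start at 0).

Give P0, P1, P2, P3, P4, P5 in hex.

P0 = 0x43, P1 = 0xC4, P2 = 0xE7, P3 = 0xE0, P4 = 0x8B, P5 = 0x7B

ECB decryption: P_i = D(K, C_i).
P0: D(K, 0x37) = 0x43.
P1: D(K, 0xB0) = 0xC4.
P2: D(K, 0x93) = 0xE7.
P3: D(K, 0x94) = 0xE0.
P4: D(K, 0xFF) = 0x8B.
P5: D(K, 0x0F) = 0x7B.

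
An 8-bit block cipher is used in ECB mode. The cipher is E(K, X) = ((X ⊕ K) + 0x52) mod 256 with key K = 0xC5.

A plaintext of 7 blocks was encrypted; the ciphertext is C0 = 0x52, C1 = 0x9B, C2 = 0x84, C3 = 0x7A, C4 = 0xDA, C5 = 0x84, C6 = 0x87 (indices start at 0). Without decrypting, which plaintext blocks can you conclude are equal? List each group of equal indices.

ECB encrypts each block independently with the same key, so equal ciphertext blocks imply equal plaintext blocks.
C2 = C5 = 0x84, so P2 = P5.

P2 = P5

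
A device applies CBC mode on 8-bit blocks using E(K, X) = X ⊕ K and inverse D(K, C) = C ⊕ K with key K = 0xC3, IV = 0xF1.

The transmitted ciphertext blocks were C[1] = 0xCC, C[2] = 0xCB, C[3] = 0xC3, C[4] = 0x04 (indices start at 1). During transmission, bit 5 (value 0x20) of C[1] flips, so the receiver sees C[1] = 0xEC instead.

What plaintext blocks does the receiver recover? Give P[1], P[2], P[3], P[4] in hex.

P[1] = 0xDE, P[2] = 0xE4, P[3] = 0xCB, P[4] = 0x04

CBC decryption: P_i = D(K, C_i) ⊕ C_{i−1}, with C_{0} = IV.
Only C[1] changed, to 0xEC. In CBC, a change in C_i garbles P_i and flips the same bit in P_{i+1}. Decrypting the received ciphertext:
P[1]: D(K, 0xEC) = 0x2F; 0x2F ⊕ 0xF1 = 0xDE.
P[2]: D(K, 0xCB) = 0x08; 0x08 ⊕ 0xEC = 0xE4.
P[3]: D(K, 0xC3) = 0x00; 0x00 ⊕ 0xCB = 0xCB.
P[4]: D(K, 0x04) = 0xC7; 0xC7 ⊕ 0xC3 = 0x04.
Blocks that differ from the original plaintext: P[1], P[2].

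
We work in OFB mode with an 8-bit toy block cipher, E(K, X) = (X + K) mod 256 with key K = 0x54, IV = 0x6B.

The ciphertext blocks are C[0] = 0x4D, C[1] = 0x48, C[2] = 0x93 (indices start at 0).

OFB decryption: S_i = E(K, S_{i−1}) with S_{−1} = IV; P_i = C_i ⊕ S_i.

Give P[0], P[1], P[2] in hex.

P[0]: S = E(K, 0x6B) = 0xBF; 0x4D ⊕ 0xBF = 0xF2.
P[1]: S = E(K, 0xBF) = 0x13; 0x48 ⊕ 0x13 = 0x5B.
P[2]: S = E(K, 0x13) = 0x67; 0x93 ⊕ 0x67 = 0xF4.

P[0] = 0xF2, P[1] = 0x5B, P[2] = 0xF4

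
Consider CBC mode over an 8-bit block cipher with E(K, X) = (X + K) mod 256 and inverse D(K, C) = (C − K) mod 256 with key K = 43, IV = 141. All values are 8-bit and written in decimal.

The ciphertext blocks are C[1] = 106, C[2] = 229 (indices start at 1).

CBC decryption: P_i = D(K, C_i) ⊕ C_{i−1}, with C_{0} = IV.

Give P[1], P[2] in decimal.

P[1] = 178, P[2] = 208

P[1]: D(K, 106) = 63; 63 ⊕ 141 = 178.
P[2]: D(K, 229) = 186; 186 ⊕ 106 = 208.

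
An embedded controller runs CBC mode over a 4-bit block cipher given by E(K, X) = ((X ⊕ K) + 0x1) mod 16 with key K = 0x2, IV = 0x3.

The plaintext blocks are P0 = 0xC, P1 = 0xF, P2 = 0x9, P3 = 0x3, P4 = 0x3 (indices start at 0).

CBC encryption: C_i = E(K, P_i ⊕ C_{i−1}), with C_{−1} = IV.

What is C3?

C3 = 0x2

C0: P0 ⊕ 0x3 = 0xF; E(K, 0xF) = 0xE.
C1: P1 ⊕ 0xE = 0x1; E(K, 0x1) = 0x4.
C2: P2 ⊕ 0x4 = 0xD; E(K, 0xD) = 0x0.
C3: P3 ⊕ 0x0 = 0x3; E(K, 0x3) = 0x2.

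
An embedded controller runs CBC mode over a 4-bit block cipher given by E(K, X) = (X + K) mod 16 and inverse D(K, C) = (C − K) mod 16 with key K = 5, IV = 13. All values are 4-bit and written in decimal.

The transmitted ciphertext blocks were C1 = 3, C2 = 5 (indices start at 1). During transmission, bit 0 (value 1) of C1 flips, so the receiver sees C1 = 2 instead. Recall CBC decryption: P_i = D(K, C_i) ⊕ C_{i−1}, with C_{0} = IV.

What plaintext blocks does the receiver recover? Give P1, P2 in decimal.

Only C1 changed, to 2. In CBC, a change in C_i garbles P_i and flips the same bit in P_{i+1}. Decrypting the received ciphertext:
P1: D(K, 2) = 13; 13 ⊕ 13 = 0.
P2: D(K, 5) = 0; 0 ⊕ 2 = 2.
Blocks that differ from the original plaintext: P1, P2.

P1 = 0, P2 = 2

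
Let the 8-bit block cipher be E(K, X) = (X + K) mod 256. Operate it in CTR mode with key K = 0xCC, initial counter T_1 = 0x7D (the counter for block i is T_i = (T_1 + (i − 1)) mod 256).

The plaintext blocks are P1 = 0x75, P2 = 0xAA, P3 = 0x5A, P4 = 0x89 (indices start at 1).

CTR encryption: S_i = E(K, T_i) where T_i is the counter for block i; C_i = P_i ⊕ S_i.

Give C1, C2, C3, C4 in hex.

C1 = 0x3C, C2 = 0xE0, C3 = 0x11, C4 = 0xC5

C1: T = 0x7D, S = E(K, T) = 0x49; 0x75 ⊕ 0x49 = 0x3C.
C2: T = 0x7E, S = E(K, T) = 0x4A; 0xAA ⊕ 0x4A = 0xE0.
C3: T = 0x7F, S = E(K, T) = 0x4B; 0x5A ⊕ 0x4B = 0x11.
C4: T = 0x80, S = E(K, T) = 0x4C; 0x89 ⊕ 0x4C = 0xC5.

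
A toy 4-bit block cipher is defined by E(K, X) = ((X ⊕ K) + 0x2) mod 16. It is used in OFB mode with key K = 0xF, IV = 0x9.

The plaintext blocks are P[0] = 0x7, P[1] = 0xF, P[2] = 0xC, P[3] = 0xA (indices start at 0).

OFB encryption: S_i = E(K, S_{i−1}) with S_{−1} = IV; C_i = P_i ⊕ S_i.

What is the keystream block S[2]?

0x8

C[0]: S = E(K, 0x9) = 0x8; 0x7 ⊕ 0x8 = 0xF.
C[1]: S = E(K, 0x8) = 0x9; 0xF ⊕ 0x9 = 0x6.
C[2]: S = E(K, 0x9) = 0x8; 0xC ⊕ 0x8 = 0x4.
So S[2] = 0x8.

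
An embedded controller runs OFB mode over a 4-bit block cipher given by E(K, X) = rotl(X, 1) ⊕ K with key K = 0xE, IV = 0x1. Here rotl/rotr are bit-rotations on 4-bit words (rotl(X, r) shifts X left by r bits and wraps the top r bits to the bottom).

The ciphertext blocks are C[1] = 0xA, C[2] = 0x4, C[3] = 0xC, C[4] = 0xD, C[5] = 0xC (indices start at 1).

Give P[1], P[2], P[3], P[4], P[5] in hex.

P[1] = 0x6, P[2] = 0x3, P[3] = 0xC, P[4] = 0x3, P[5] = 0xF

OFB decryption: S_i = E(K, S_{i−1}) with S_{0} = IV; P_i = C_i ⊕ S_i.
P[1]: S = E(K, 0x1) = 0xC; 0xA ⊕ 0xC = 0x6.
P[2]: S = E(K, 0xC) = 0x7; 0x4 ⊕ 0x7 = 0x3.
P[3]: S = E(K, 0x7) = 0x0; 0xC ⊕ 0x0 = 0xC.
P[4]: S = E(K, 0x0) = 0xE; 0xD ⊕ 0xE = 0x3.
P[5]: S = E(K, 0xE) = 0x3; 0xC ⊕ 0x3 = 0xF.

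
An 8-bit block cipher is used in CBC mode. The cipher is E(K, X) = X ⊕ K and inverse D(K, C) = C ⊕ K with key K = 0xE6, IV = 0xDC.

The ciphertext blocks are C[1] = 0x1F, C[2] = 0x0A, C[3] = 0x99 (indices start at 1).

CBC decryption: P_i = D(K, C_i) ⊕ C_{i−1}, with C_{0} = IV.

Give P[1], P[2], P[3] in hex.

P[1] = 0x25, P[2] = 0xF3, P[3] = 0x75

P[1]: D(K, 0x1F) = 0xF9; 0xF9 ⊕ 0xDC = 0x25.
P[2]: D(K, 0x0A) = 0xEC; 0xEC ⊕ 0x1F = 0xF3.
P[3]: D(K, 0x99) = 0x7F; 0x7F ⊕ 0x0A = 0x75.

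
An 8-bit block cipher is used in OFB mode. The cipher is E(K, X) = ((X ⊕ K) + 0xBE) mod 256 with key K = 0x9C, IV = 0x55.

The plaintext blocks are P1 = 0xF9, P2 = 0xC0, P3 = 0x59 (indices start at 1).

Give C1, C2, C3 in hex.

OFB encryption: S_i = E(K, S_{i−1}) with S_{0} = IV; C_i = P_i ⊕ S_i.
C1: S = E(K, 0x55) = 0x87; 0xF9 ⊕ 0x87 = 0x7E.
C2: S = E(K, 0x87) = 0xD9; 0xC0 ⊕ 0xD9 = 0x19.
C3: S = E(K, 0xD9) = 0x03; 0x59 ⊕ 0x03 = 0x5A.

C1 = 0x7E, C2 = 0x19, C3 = 0x5A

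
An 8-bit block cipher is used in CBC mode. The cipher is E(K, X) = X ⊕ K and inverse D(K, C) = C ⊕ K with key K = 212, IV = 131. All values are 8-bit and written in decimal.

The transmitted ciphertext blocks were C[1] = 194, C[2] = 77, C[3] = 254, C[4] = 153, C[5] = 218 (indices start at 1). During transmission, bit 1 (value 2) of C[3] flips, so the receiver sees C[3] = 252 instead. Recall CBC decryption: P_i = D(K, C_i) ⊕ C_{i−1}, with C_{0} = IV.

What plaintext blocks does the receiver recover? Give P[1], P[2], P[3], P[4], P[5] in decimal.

Only C[3] changed, to 252. In CBC, a change in C_i garbles P_i and flips the same bit in P_{i+1}. Decrypting the received ciphertext:
P[1]: D(K, 194) = 22; 22 ⊕ 131 = 149.
P[2]: D(K, 77) = 153; 153 ⊕ 194 = 91.
P[3]: D(K, 252) = 40; 40 ⊕ 77 = 101.
P[4]: D(K, 153) = 77; 77 ⊕ 252 = 177.
P[5]: D(K, 218) = 14; 14 ⊕ 153 = 151.
Blocks that differ from the original plaintext: P[3], P[4].

P[1] = 149, P[2] = 91, P[3] = 101, P[4] = 177, P[5] = 151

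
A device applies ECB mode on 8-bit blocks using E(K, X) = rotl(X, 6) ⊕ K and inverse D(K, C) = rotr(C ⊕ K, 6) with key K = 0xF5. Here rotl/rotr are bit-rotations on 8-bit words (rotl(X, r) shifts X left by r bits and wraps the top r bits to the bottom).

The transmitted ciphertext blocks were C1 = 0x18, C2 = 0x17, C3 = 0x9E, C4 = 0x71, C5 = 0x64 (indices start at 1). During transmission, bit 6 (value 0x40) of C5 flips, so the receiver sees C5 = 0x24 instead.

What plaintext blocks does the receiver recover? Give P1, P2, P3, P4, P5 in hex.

P1 = 0xB7, P2 = 0x8B, P3 = 0xAD, P4 = 0x12, P5 = 0x47

ECB decryption: P_i = D(K, C_i).
Only C5 changed, to 0x24. In ECB, a change in C_i affects only P_i. Decrypting the received ciphertext:
P1: D(K, 0x18) = 0xB7.
P2: D(K, 0x17) = 0x8B.
P3: D(K, 0x9E) = 0xAD.
P4: D(K, 0x71) = 0x12.
P5: D(K, 0x24) = 0x47.
Blocks that differ from the original plaintext: P5.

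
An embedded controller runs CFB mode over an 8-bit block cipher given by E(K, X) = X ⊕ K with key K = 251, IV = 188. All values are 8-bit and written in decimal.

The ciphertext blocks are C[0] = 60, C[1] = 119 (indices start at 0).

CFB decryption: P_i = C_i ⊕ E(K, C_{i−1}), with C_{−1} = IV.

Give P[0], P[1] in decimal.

P[0]: E(K, 188) = 71; 60 ⊕ 71 = 123.
P[1]: E(K, 60) = 199; 119 ⊕ 199 = 176.

P[0] = 123, P[1] = 176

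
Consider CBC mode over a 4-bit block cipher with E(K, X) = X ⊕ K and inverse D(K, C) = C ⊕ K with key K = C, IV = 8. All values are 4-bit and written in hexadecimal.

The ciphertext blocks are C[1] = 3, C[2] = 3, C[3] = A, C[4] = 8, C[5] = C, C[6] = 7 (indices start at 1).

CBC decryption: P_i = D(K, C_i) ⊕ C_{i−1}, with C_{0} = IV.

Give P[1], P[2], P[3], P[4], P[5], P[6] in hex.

P[1] = 7, P[2] = C, P[3] = 5, P[4] = E, P[5] = 8, P[6] = 7

P[1]: D(K, 3) = F; F ⊕ 8 = 7.
P[2]: D(K, 3) = F; F ⊕ 3 = C.
P[3]: D(K, A) = 6; 6 ⊕ 3 = 5.
P[4]: D(K, 8) = 4; 4 ⊕ A = E.
P[5]: D(K, C) = 0; 0 ⊕ 8 = 8.
P[6]: D(K, 7) = B; B ⊕ C = 7.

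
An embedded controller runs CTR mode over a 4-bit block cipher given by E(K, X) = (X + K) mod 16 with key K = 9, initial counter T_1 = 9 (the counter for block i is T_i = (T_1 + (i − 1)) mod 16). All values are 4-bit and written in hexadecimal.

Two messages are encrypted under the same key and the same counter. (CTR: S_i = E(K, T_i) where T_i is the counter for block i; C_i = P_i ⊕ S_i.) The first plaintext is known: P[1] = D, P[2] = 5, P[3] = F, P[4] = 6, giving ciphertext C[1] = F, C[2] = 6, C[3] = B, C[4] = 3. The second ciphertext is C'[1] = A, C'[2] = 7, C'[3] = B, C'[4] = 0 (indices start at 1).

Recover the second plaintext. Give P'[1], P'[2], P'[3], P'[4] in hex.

In CTR with a reused counter, both messages share the same keystream S_i, so C_i ⊕ C'_i = P_i ⊕ P'_i and thus P'_i = P_i ⊕ C_i ⊕ C'_i.
P'[1]: D ⊕ F ⊕ A = 8.
P'[2]: 5 ⊕ 6 ⊕ 7 = 4.
P'[3]: F ⊕ B ⊕ B = F.
P'[4]: 6 ⊕ 3 ⊕ 0 = 5.

P'[1] = 8, P'[2] = 4, P'[3] = F, P'[4] = 5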